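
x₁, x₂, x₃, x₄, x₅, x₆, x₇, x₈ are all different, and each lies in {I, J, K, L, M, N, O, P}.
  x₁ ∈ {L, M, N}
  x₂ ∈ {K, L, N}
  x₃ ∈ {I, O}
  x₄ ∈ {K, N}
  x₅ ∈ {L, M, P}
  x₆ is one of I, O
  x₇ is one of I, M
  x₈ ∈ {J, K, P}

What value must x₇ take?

M

The 8 variables together cover exactly {I, J, K, L, M, N, O, P} — 8 values for 8 variables — and J appears only in x₈'s list, so x₈ = J.
The 7 still-open variables draw from only 7 values {I, K, L, M, N, O, P}, so each is used; only x₅ can be P, hence x₅ = P.
The 2 variables x₃ and x₆ are confined to {I, O}, which locks those values in; drop them from x₇.
So x₇ = M.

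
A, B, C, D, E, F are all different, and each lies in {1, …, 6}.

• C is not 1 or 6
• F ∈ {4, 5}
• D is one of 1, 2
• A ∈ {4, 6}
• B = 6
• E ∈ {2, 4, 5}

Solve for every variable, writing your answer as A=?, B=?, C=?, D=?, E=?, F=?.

B's domain is down to {6}, so B = 6. Eliminate 6 elsewhere: A.
A has just one choice, so A = 4. Eliminate 4 elsewhere: C, E, F.
That leaves F = 5. Remove 5 from C, E.
That leaves E = 2. Strike 2 from C, D.
C must be 3 (only option left).
That leaves D = 1.

A=4, B=6, C=3, D=1, E=2, F=5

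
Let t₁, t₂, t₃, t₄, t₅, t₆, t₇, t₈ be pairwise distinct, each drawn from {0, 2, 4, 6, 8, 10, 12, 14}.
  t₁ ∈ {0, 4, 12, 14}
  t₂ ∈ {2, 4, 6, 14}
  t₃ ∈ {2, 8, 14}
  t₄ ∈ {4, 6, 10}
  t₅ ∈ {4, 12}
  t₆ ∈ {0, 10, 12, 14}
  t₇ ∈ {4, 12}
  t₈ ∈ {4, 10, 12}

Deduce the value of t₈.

The 8 variables draw from only 8 values {0, 2, 4, 6, 8, 10, 12, 14}, so each is used; only t₃ can be 8, hence t₃ = 8.
Among the 7 still-open variables, 2 fits only t₂ (and all 7 values in {0, 2, 4, 6, 10, 12, 14} must be used), so t₂ = 2.
The 6 still-open variables together cover exactly {0, 4, 6, 10, 12, 14} — 6 values for 6 variables — and 6 appears only in t₄'s list, so t₄ = 6.
t₅ and t₇ between them cover only {4, 12} — a naked pair. Remove those values from t₁, t₆, t₈.
So t₈ = 10.

10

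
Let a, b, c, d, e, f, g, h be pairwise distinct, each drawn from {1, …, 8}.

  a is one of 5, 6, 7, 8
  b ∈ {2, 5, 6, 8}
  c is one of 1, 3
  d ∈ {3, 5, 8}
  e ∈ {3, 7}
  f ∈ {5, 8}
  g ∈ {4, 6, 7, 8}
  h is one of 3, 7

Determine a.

6

Among the 8 variables, 1 fits only c (and all 8 values in {1, 2, 3, 4, 5, 6, 7, 8} must be used), so c = 1.
Among the 7 still-open variables, 2 fits only b (and all 7 values in {2, 3, 4, 5, 6, 7, 8} must be used), so b = 2.
The 6 still-open variables together cover exactly {3, 4, 5, 6, 7, 8} — 6 values for 6 variables — and 4 appears only in g's list, so g = 4.
The 5 still-open variables together cover exactly {3, 5, 6, 7, 8} — 5 values for 5 variables — and 6 appears only in a's list, so a = 6.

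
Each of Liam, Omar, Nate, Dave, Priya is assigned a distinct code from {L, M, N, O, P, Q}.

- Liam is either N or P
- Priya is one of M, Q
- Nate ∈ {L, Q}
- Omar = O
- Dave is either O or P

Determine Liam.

Omar has just one choice, so Omar = O. Eliminate O elsewhere: Dave.
Dave has just one choice, so Dave = P. Remove P from Liam.
So Liam = N.

N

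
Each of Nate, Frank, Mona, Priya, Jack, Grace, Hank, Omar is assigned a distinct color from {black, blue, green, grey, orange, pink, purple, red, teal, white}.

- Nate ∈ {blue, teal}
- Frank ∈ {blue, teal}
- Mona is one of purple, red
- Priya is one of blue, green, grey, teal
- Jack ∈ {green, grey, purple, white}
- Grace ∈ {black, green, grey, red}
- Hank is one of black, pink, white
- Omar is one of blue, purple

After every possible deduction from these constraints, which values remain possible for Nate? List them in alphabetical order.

Nate and Frank between them cover only {blue, teal} — a naked pair. Remove those values from Priya, Omar.
Omar has just one choice, so Omar = purple. So Mona, Jack can't be purple.
Mona has just one choice, so Mona = red. Eliminate red elsewhere: Grace.
No further eliminations apply; Nate can still be any of blue, teal.

blue, teal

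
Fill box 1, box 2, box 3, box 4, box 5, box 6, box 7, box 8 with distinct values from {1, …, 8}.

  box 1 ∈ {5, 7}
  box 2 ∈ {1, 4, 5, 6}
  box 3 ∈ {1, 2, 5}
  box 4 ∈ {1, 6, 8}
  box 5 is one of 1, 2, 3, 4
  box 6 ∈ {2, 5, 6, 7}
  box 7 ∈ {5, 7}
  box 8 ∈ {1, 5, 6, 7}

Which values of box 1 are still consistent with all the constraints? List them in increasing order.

Among the 8 variables, 3 fits only box 5 (and all 8 values in {1, 2, 3, 4, 5, 6, 7, 8} must be used), so box 5 = 3.
The 7 still-open variables draw from only 7 values {1, 2, 4, 5, 6, 7, 8}, so each is used; only box 2 can be 4, hence box 2 = 4.
The 6 still-open variables draw from only 6 values {1, 2, 5, 6, 7, 8}, so each is used; only box 4 can be 8, hence box 4 = 8.
box 1 and box 7 share exactly the 2 values {5, 7}; by pigeonhole those values go to them, so strike 5, 7 from box 3, box 6, box 8.
No further eliminations apply; box 1 can still be any of 5, 7.

5, 7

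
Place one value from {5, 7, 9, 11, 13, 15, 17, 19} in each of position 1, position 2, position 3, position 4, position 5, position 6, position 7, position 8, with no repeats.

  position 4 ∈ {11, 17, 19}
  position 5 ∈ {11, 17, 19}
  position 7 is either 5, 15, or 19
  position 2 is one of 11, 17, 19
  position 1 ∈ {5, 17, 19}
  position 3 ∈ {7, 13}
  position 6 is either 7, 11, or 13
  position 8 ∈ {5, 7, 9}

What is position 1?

5

The 8 variables together cover exactly {5, 7, 9, 11, 13, 15, 17, 19} — 8 values for 8 variables — and 9 appears only in position 8's list, so position 8 = 9.
The 7 still-open variables draw from only 7 values {5, 7, 11, 13, 15, 17, 19}, so each is used; only position 7 can be 15, hence position 7 = 15.
Among the 6 still-open variables, 5 fits only position 1 (and all 6 values in {5, 7, 11, 13, 17, 19} must be used), so position 1 = 5.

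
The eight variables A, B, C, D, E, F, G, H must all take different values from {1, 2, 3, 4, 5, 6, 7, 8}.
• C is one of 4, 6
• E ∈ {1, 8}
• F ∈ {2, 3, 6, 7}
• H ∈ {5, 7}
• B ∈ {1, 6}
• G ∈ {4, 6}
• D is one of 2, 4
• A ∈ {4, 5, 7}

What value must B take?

1

Among the 8 variables, 3 fits only F (and all 8 values in {1, 2, 3, 4, 5, 6, 7, 8} must be used), so F = 3.
Among the 7 still-open variables, 2 fits only D (and all 7 values in {1, 2, 4, 5, 6, 7, 8} must be used), so D = 2.
Among the 6 still-open variables, 8 fits only E (and all 6 values in {1, 4, 5, 6, 7, 8} must be used), so E = 8.
The 5 still-open variables together cover exactly {1, 4, 5, 6, 7} — 5 values for 5 variables — and 1 appears only in B's list, so B = 1.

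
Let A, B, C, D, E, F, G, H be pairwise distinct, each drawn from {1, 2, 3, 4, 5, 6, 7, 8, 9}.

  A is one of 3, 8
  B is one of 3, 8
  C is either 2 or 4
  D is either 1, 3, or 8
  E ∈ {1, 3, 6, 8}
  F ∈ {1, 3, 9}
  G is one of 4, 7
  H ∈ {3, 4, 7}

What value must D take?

Among the 8 variables, 2 fits only C (and all 8 values in {1, 2, 3, 4, 6, 7, 8, 9} must be used), so C = 2.
The 7 still-open variables draw from only 7 values {1, 3, 4, 6, 7, 8, 9}, so each is used; only E can be 6, hence E = 6.
The 6 still-open variables together cover exactly {1, 3, 4, 7, 8, 9} — 6 values for 6 variables — and 9 appears only in F's list, so F = 9.
The 5 still-open variables together cover exactly {1, 3, 4, 7, 8} — 5 values for 5 variables — and 1 appears only in D's list, so D = 1.

1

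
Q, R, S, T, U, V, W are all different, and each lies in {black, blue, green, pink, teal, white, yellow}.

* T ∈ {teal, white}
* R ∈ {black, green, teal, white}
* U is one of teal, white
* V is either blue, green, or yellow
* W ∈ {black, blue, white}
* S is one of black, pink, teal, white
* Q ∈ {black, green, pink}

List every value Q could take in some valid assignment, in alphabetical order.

The 7 variables draw from only 7 values {black, blue, green, pink, teal, white, yellow}, so each is used; only V can be yellow, hence V = yellow.
The 6 still-open variables draw from only 6 values {black, blue, green, pink, teal, white}, so each is used; only W can be blue, hence W = blue.
T and U between them cover only {teal, white} — a naked pair. Remove those values from R, S.
No further eliminations apply; Q can still be any of black, green, pink.

black, green, pink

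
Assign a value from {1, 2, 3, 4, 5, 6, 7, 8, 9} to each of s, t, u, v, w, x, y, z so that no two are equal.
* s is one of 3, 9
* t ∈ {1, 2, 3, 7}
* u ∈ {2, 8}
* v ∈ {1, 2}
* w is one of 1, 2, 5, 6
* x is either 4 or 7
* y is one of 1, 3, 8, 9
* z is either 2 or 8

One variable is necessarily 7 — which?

u and z share exactly the 2 values {2, 8}; by pigeonhole those values go to them, so strike 2, 8 from t, v, w, y.
That leaves v = 1. Remove 1 from t, w, y.
The 2 variables s and y are confined to {3, 9}, which locks those values in; drop them from t.
So 7 goes to t.

t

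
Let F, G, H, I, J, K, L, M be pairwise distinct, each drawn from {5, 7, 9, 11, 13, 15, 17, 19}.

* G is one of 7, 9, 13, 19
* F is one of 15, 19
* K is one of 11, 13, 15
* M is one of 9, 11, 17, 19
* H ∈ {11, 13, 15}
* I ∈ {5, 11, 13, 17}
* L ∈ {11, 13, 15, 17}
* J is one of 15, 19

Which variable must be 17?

L

Among the 8 variables, 5 fits only I (and all 8 values in {5, 7, 9, 11, 13, 15, 17, 19} must be used), so I = 5.
The 7 still-open variables together cover exactly {7, 9, 11, 13, 15, 17, 19} — 7 values for 7 variables — and 7 appears only in G's list, so G = 7.
Among the 6 still-open variables, 9 fits only M (and all 6 values in {9, 11, 13, 15, 17, 19} must be used), so M = 9.
The 5 still-open variables together cover exactly {11, 13, 15, 17, 19} — 5 values for 5 variables — and 17 appears only in L's list, so L = 17.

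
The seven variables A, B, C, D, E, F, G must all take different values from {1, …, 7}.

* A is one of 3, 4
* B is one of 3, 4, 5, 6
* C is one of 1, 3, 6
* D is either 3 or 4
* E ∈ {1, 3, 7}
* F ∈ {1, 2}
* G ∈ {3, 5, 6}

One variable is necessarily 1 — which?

Among the 7 variables, 2 fits only F (and all 7 values in {1, 2, 3, 4, 5, 6, 7} must be used), so F = 2.
The 6 still-open variables together cover exactly {1, 3, 4, 5, 6, 7} — 6 values for 6 variables — and 7 appears only in E's list, so E = 7.
The 5 still-open variables draw from only 5 values {1, 3, 4, 5, 6}, so each is used; only C can be 1, hence C = 1.

C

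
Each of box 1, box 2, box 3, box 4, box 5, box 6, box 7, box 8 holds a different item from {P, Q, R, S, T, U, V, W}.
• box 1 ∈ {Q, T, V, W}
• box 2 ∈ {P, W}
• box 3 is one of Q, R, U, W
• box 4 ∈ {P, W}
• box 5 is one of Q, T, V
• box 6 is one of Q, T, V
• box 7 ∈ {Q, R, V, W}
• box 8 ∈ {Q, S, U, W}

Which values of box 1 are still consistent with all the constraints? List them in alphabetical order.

Q, T, V

The 8 variables together cover exactly {P, Q, R, S, T, U, V, W} — 8 values for 8 variables — and S appears only in box 8's list, so box 8 = S.
Among the 7 still-open variables, U fits only box 3 (and all 7 values in {P, Q, R, T, U, V, W} must be used), so box 3 = U.
Among the 6 still-open variables, R fits only box 7 (and all 6 values in {P, Q, R, T, V, W} must be used), so box 7 = R.
The 2 variables box 2 and box 4 are confined to {P, W}, which locks those values in; drop them from box 1.
No further eliminations apply; box 1 can still be any of Q, T, V.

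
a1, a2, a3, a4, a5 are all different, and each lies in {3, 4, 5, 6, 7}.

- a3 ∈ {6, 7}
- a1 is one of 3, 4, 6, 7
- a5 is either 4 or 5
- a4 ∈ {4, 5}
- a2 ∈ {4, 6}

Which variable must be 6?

Among the 5 variables, 3 fits only a1 (and all 5 values in {3, 4, 5, 6, 7} must be used), so a1 = 3.
The 4 still-open variables draw from only 4 values {4, 5, 6, 7}, so each is used; only a3 can be 7, hence a3 = 7.
Among the 3 still-open variables, 6 fits only a2 (and all 3 values in {4, 5, 6} must be used), so a2 = 6.

a2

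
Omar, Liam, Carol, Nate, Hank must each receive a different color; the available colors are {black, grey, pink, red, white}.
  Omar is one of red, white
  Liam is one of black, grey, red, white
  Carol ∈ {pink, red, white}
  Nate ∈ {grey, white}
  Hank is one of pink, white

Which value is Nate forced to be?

grey

Among the 5 variables, black fits only Liam (and all 5 values in {black, grey, pink, red, white} must be used), so Liam = black.
Among the 4 still-open variables, grey fits only Nate (and all 4 values in {grey, pink, red, white} must be used), so Nate = grey.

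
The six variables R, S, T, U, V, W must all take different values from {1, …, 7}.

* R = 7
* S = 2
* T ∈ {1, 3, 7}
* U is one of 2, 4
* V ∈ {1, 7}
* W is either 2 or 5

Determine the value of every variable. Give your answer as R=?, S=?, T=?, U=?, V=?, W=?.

R must be 7 (only option left). Eliminate 7 elsewhere: T, V.
S must be 2 (only option left). So U, W can't be 2.
U has just one choice, so U = 4.
V's domain is down to {1}, so V = 1. Strike 1 from T.
W must be 5 (only option left).
That leaves T = 3.

R=7, S=2, T=3, U=4, V=1, W=5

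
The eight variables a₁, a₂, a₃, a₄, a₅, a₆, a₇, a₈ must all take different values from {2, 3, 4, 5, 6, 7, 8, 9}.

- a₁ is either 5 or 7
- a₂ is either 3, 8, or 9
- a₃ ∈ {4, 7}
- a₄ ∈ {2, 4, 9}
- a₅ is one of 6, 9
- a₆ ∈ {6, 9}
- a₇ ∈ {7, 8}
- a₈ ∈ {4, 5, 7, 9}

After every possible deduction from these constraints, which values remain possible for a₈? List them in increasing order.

The 8 variables together cover exactly {2, 3, 4, 5, 6, 7, 8, 9} — 8 values for 8 variables — and 2 appears only in a₄'s list, so a₄ = 2.
The 7 still-open variables together cover exactly {3, 4, 5, 6, 7, 8, 9} — 7 values for 7 variables — and 3 appears only in a₂'s list, so a₂ = 3.
The 6 still-open variables together cover exactly {4, 5, 6, 7, 8, 9} — 6 values for 6 variables — and 8 appears only in a₇'s list, so a₇ = 8.
The 2 variables a₅ and a₆ are confined to {6, 9}, which locks those values in; drop them from a₈.
No further eliminations apply; a₈ can still be any of 4, 5, 7.

4, 5, 7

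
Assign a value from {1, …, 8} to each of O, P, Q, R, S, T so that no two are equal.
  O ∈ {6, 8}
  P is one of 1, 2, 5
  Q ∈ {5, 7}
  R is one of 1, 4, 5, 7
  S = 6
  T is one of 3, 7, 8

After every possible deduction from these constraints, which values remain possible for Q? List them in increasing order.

5, 7

S must be 6 (only option left). Strike 6 from O.
O's domain is down to {8}, so O = 8. Strike 8 from T.
No further eliminations apply; Q can still be any of 5, 7.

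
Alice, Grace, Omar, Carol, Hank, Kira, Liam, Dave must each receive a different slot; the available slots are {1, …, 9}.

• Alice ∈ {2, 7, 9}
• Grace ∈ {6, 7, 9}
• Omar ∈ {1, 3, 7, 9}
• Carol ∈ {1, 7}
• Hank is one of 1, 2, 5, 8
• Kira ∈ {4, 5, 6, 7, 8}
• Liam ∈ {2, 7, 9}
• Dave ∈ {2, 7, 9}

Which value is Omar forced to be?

3

The 3 variables Alice, Liam, Dave are confined to {2, 7, 9}, which locks those values in; drop them from Grace, Omar, Carol, Hank, Kira.
Grace must be 6 (only option left). Strike 6 from Kira.
Carol's domain is down to {1}, so Carol = 1. Eliminate 1 elsewhere: Omar, Hank.
So Omar = 3.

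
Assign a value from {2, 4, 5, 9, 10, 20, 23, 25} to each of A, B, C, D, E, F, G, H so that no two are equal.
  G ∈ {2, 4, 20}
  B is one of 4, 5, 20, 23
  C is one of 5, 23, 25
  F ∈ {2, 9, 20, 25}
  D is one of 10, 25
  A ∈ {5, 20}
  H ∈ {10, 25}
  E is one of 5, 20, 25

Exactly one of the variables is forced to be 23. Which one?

C

Among the 8 variables, 9 fits only F (and all 8 values in {2, 4, 5, 9, 10, 20, 23, 25} must be used), so F = 9.
The 7 still-open variables together cover exactly {2, 4, 5, 10, 20, 23, 25} — 7 values for 7 variables — and 2 appears only in G's list, so G = 2.
Among the 6 still-open variables, 4 fits only B (and all 6 values in {4, 5, 10, 20, 23, 25} must be used), so B = 4.
The 5 still-open variables together cover exactly {5, 10, 20, 23, 25} — 5 values for 5 variables — and 23 appears only in C's list, so C = 23.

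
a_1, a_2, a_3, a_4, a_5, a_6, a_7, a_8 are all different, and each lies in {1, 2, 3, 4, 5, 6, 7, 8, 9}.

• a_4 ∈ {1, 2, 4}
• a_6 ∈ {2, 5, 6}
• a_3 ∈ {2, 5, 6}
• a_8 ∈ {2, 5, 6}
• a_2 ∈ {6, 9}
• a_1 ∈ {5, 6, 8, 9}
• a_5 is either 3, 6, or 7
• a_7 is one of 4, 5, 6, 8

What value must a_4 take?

1

The 3 variables a_3, a_6, a_8 are confined to {2, 5, 6}, which locks those values in; drop them from a_1, a_2, a_4, a_5, a_7.
That leaves a_2 = 9. Strike 9 from a_1.
That leaves a_1 = 8. Eliminate 8 elsewhere: a_7.
a_7's domain is down to {4}, so a_7 = 4. Eliminate 4 elsewhere: a_4.
So a_4 = 1.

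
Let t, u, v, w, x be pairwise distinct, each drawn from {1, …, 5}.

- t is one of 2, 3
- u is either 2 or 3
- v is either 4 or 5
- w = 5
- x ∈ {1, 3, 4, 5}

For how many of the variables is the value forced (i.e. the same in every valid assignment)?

3

w's domain is down to {5}, so w = 5. So v, x can't be 5.
v has just one choice, so v = 4. So x can't be 4.
The 3 still-open variables together cover exactly {1, 2, 3} — 3 values for 3 variables — and 1 appears only in x's list, so x = 1.
Determined: v=4, w=5, x=1. The other variables each still have more than one consistent value. That makes 3.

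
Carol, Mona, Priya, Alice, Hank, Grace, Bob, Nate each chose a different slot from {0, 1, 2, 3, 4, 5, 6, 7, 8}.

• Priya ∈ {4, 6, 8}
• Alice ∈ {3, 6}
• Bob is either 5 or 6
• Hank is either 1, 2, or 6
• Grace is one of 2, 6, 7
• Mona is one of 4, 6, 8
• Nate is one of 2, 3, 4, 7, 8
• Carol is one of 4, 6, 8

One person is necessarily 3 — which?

The 8 variables together cover exactly {1, 2, 3, 4, 5, 6, 7, 8} — 8 values for 8 variables — and 1 appears only in Hank's list, so Hank = 1.
The 7 still-open variables draw from only 7 values {2, 3, 4, 5, 6, 7, 8}, so each is used; only Bob can be 5, hence Bob = 5.
Carol, Mona, Priya between them cover only {4, 6, 8} — a naked triple. Remove those values from Alice, Grace, Nate.
So 3 goes to Alice.

Alice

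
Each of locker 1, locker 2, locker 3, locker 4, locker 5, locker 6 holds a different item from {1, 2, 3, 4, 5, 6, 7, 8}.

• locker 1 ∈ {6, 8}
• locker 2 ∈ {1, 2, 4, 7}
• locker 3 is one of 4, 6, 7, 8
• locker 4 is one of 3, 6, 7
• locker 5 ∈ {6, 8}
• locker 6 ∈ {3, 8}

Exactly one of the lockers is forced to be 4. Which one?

locker 1 and locker 5 share exactly the 2 values {6, 8}; by pigeonhole those values go to them, so strike 6, 8 from locker 3, locker 4, locker 6.
locker 6 must be 3 (only option left). So locker 4 can't be 3.
locker 4 must be 7 (only option left). So locker 2, locker 3 can't be 7.

locker 3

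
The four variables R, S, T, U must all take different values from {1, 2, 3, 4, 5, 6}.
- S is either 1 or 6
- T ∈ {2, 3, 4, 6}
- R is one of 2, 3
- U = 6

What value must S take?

1

U must be 6 (only option left). So S, T can't be 6.
So S = 1.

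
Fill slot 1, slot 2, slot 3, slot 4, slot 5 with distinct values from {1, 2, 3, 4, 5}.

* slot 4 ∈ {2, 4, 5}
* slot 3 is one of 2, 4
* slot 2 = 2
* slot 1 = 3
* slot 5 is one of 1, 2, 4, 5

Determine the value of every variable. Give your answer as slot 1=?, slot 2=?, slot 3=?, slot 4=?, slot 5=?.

slot 1's domain is down to {3}, so slot 1 = 3.
That leaves slot 2 = 2. Strike 2 from slot 3, slot 4, slot 5.
slot 3's domain is down to {4}, so slot 3 = 4. So slot 4, slot 5 can't be 4.
slot 4 has just one choice, so slot 4 = 5. Strike 5 from slot 5.
slot 5 must be 1 (only option left).

slot 1=3, slot 2=2, slot 3=4, slot 4=5, slot 5=1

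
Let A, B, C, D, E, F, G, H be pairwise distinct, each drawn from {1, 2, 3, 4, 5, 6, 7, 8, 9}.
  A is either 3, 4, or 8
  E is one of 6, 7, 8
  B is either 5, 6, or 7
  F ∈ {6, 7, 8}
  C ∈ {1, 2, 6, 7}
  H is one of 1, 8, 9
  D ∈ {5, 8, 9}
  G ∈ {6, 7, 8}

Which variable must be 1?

H

E, F, G between them cover only {6, 7, 8} — a naked triple. Remove those values from A, B, C, D, H.
B must be 5 (only option left). So D can't be 5.
D's domain is down to {9}, so D = 9. Strike 9 from H.
So 1 goes to H.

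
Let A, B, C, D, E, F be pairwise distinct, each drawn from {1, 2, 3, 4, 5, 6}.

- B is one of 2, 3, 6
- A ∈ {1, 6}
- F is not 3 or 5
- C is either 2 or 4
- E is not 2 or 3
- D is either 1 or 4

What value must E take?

5

Among the 6 variables, 3 fits only B (and all 6 values in {1, 2, 3, 4, 5, 6} must be used), so B = 3.
Among the 5 still-open variables, 5 fits only E (and all 5 values in {1, 2, 4, 5, 6} must be used), so E = 5.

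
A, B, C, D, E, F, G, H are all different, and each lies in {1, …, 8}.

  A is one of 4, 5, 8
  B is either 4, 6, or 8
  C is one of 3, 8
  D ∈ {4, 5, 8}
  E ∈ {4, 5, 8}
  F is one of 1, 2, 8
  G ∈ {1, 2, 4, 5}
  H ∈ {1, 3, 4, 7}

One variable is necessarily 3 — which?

The 8 variables together cover exactly {1, 2, 3, 4, 5, 6, 7, 8} — 8 values for 8 variables — and 6 appears only in B's list, so B = 6.
The 7 still-open variables together cover exactly {1, 2, 3, 4, 5, 7, 8} — 7 values for 7 variables — and 7 appears only in H's list, so H = 7.
The 6 still-open variables together cover exactly {1, 2, 3, 4, 5, 8} — 6 values for 6 variables — and 3 appears only in C's list, so C = 3.

C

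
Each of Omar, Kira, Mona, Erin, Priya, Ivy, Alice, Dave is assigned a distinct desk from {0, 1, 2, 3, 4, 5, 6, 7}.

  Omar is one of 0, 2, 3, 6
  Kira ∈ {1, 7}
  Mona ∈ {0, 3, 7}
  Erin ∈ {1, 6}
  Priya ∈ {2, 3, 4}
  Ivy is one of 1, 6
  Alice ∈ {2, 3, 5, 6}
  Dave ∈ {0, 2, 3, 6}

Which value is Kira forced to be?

The 8 variables together cover exactly {0, 1, 2, 3, 4, 5, 6, 7} — 8 values for 8 variables — and 4 appears only in Priya's list, so Priya = 4.
Among the 7 still-open variables, 5 fits only Alice (and all 7 values in {0, 1, 2, 3, 5, 6, 7} must be used), so Alice = 5.
Erin and Ivy share exactly the 2 values {1, 6}; by pigeonhole those values go to them, so strike 1, 6 from Omar, Kira, Dave.
So Kira = 7.

7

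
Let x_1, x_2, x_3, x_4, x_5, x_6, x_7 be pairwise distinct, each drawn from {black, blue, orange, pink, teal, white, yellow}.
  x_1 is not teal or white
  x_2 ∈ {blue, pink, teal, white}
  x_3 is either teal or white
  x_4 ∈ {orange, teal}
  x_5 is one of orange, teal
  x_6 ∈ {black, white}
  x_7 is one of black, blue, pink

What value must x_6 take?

black

The 7 variables together cover exactly {black, blue, orange, pink, teal, white, yellow} — 7 values for 7 variables — and yellow appears only in x_1's list, so x_1 = yellow.
x_4 and x_5 between them cover only {orange, teal} — a naked pair. Remove those values from x_2, x_3.
x_3 has just one choice, so x_3 = white. So x_2, x_6 can't be white.
So x_6 = black.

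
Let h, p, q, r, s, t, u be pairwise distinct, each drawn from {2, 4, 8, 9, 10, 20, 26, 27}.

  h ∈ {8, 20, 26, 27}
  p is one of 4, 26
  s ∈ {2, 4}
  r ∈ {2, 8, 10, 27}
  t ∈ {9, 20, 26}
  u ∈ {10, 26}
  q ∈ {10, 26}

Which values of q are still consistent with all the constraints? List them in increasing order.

q and u share exactly the 2 values {10, 26}; by pigeonhole those values go to them, so strike 10, 26 from h, p, r, t.
That leaves p = 4. Eliminate 4 elsewhere: s.
s's domain is down to {2}, so s = 2. Strike 2 from r.
No further eliminations apply; q can still be any of 10, 26.

10, 26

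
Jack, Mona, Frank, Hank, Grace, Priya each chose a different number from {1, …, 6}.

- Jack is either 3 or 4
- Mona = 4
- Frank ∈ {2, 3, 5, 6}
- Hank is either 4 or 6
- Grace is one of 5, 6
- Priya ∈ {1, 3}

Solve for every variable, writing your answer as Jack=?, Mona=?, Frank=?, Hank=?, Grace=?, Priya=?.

Jack=3, Mona=4, Frank=2, Hank=6, Grace=5, Priya=1

Mona must be 4 (only option left). Strike 4 from Jack, Hank.
Hank's domain is down to {6}, so Hank = 6. Eliminate 6 elsewhere: Frank, Grace.
Grace must be 5 (only option left). Remove 5 from Frank.
Jack has just one choice, so Jack = 3. Strike 3 from Frank, Priya.
Frank must be 2 (only option left).
Priya's domain is down to {1}, so Priya = 1.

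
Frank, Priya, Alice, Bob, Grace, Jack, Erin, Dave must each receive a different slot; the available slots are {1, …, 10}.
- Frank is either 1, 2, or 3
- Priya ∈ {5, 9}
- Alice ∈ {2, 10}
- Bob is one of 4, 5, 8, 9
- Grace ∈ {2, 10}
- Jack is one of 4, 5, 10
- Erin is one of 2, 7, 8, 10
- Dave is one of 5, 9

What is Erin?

Priya and Dave between them cover only {5, 9} — a naked pair. Remove those values from Bob, Jack.
Alice and Grace share exactly the 2 values {2, 10}; by pigeonhole those values go to them, so strike 2, 10 from Frank, Jack, Erin.
Jack must be 4 (only option left). Strike 4 from Bob.
Bob must be 8 (only option left). Eliminate 8 elsewhere: Erin.
So Erin = 7.

7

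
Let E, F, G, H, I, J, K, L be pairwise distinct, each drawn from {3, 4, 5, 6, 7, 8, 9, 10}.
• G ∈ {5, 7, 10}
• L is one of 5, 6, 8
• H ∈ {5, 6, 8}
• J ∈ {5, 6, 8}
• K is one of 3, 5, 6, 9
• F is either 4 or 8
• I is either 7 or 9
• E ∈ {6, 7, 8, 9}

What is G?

10

Among the 8 variables, 3 fits only K (and all 8 values in {3, 4, 5, 6, 7, 8, 9, 10} must be used), so K = 3.
The 7 still-open variables together cover exactly {4, 5, 6, 7, 8, 9, 10} — 7 values for 7 variables — and 4 appears only in F's list, so F = 4.
Among the 6 still-open variables, 10 fits only G (and all 6 values in {5, 6, 7, 8, 9, 10} must be used), so G = 10.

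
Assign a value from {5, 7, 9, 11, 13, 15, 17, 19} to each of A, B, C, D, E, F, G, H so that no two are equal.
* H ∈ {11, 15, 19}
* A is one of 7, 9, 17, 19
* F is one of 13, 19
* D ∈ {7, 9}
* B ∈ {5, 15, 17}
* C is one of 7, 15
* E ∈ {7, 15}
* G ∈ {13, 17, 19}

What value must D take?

The 8 variables draw from only 8 values {5, 7, 9, 11, 13, 15, 17, 19}, so each is used; only B can be 5, hence B = 5.
The 7 still-open variables draw from only 7 values {7, 9, 11, 13, 15, 17, 19}, so each is used; only H can be 11, hence H = 11.
The 2 variables C and E are confined to {7, 15}, which locks those values in; drop them from A, D.
So D = 9.

9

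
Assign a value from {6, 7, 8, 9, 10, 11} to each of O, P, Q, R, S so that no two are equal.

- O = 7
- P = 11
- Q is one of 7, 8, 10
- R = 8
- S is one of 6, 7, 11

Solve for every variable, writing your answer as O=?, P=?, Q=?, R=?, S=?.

O=7, P=11, Q=10, R=8, S=6

O has just one choice, so O = 7. Eliminate 7 elsewhere: Q, S.
P has just one choice, so P = 11. Strike 11 from S.
R's domain is down to {8}, so R = 8. So Q can't be 8.
S must be 6 (only option left).
Q must be 10 (only option left).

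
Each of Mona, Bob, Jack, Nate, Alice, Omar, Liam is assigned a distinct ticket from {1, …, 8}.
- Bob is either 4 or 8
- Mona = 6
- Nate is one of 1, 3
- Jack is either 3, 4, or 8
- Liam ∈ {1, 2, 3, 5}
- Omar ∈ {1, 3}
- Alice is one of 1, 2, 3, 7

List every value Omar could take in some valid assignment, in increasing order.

Mona has just one choice, so Mona = 6.
Nate and Omar between them cover only {1, 3} — a naked pair. Remove those values from Jack, Alice, Liam.
No further eliminations apply; Omar can still be any of 1, 3.

1, 3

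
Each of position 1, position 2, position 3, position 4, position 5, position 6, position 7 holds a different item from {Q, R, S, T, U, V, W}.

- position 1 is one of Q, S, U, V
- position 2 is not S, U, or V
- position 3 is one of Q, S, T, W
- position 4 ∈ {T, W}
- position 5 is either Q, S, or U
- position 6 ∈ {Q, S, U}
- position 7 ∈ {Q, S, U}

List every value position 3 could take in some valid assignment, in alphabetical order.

The 7 variables together cover exactly {Q, R, S, T, U, V, W} — 7 values for 7 variables — and R appears only in position 2's list, so position 2 = R.
The 6 still-open variables draw from only 6 values {Q, S, T, U, V, W}, so each is used; only position 1 can be V, hence position 1 = V.
position 5, position 6, position 7 share exactly the 3 values {Q, S, U}; by pigeonhole those values go to them, so strike Q, S, U from position 3.
No further eliminations apply; position 3 can still be any of T, W.

T, W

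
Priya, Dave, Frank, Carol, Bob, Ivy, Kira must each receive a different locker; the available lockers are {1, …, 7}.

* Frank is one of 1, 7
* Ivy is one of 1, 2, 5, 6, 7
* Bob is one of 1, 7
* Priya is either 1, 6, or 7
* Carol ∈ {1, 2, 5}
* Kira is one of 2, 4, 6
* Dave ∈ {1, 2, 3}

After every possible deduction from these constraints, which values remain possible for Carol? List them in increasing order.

2, 5

The 7 variables draw from only 7 values {1, 2, 3, 4, 5, 6, 7}, so each is used; only Dave can be 3, hence Dave = 3.
The 6 still-open variables together cover exactly {1, 2, 4, 5, 6, 7} — 6 values for 6 variables — and 4 appears only in Kira's list, so Kira = 4.
Frank and Bob share exactly the 2 values {1, 7}; by pigeonhole those values go to them, so strike 1, 7 from Priya, Carol, Ivy.
Priya must be 6 (only option left). Eliminate 6 elsewhere: Ivy.
No further eliminations apply; Carol can still be any of 2, 5.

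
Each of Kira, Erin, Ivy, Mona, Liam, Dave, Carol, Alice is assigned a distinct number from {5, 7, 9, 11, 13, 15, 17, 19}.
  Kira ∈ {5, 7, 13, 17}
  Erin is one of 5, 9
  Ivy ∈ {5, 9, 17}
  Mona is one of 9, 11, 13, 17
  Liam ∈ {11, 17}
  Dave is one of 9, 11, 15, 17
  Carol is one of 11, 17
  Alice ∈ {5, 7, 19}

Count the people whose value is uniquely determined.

Among the 8 variables, 15 fits only Dave (and all 8 values in {5, 7, 9, 11, 13, 15, 17, 19} must be used), so Dave = 15.
Among the 7 still-open variables, 19 fits only Alice (and all 7 values in {5, 7, 9, 11, 13, 17, 19} must be used), so Alice = 19.
The 6 still-open variables together cover exactly {5, 7, 9, 11, 13, 17} — 6 values for 6 variables — and 7 appears only in Kira's list, so Kira = 7.
Among the 5 still-open variables, 13 fits only Mona (and all 5 values in {5, 9, 11, 13, 17} must be used), so Mona = 13.
Liam and Carol share exactly the 2 values {11, 17}; by pigeonhole those values go to them, so strike 11, 17 from Ivy.
Determined: Kira=7, Mona=13, Dave=15, Alice=19. The other people each still have more than one consistent value. That makes 4.

4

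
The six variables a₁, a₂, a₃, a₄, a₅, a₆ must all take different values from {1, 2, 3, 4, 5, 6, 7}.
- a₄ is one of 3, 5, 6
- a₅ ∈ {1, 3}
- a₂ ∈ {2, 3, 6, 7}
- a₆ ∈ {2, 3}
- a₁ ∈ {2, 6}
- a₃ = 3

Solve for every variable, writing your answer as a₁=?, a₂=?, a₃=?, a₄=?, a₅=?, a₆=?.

a₃ has just one choice, so a₃ = 3. Eliminate 3 elsewhere: a₂, a₄, a₅, a₆.
a₅ must be 1 (only option left).
That leaves a₆ = 2. Remove 2 from a₁, a₂.
That leaves a₁ = 6. Remove 6 from a₂, a₄.
a₂'s domain is down to {7}, so a₂ = 7.
a₄ has just one choice, so a₄ = 5.

a₁=6, a₂=7, a₃=3, a₄=5, a₅=1, a₆=2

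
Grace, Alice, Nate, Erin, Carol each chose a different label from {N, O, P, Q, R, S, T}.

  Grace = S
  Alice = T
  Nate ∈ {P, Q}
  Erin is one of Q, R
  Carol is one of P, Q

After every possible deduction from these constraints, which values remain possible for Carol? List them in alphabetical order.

P, Q

Grace's domain is down to {S}, so Grace = S.
Alice's domain is down to {T}, so Alice = T.
The 3 still-open variables together cover exactly {P, Q, R} — 3 values for 3 variables — and R appears only in Erin's list, so Erin = R.
No further eliminations apply; Carol can still be any of P, Q.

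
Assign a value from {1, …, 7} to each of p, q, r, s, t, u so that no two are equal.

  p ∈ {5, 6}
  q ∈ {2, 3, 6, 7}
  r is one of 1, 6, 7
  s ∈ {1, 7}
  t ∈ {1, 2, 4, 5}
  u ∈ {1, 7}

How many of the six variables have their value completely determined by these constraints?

s and u share exactly the 2 values {1, 7}; by pigeonhole those values go to them, so strike 1, 7 from q, r, t.
That leaves r = 6. So p, q can't be 6.
p's domain is down to {5}, so p = 5. Strike 5 from t.
Determined: p=5, r=6. The other variables each still have more than one consistent value. That makes 2.

2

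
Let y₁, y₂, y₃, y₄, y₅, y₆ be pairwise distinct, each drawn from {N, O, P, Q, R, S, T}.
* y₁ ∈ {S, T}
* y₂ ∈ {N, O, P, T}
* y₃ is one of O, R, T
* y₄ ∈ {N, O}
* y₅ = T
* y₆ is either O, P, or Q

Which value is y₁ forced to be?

S

y₅ has just one choice, so y₅ = T. Strike T from y₁, y₂, y₃.
So y₁ = S.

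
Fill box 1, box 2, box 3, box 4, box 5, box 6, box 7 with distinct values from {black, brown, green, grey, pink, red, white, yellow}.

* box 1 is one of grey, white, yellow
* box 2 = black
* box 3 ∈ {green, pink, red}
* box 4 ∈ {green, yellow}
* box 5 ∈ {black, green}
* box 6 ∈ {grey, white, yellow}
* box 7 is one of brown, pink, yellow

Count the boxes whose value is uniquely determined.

3

box 2 must be black (only option left). So box 5 can't be black.
That leaves box 5 = green. Strike green from box 3, box 4.
box 4's domain is down to {yellow}, so box 4 = yellow. Strike yellow from box 1, box 6, box 7.
Determined: box 2=black, box 4=yellow, box 5=green. The other boxes each still have more than one consistent value. That makes 3.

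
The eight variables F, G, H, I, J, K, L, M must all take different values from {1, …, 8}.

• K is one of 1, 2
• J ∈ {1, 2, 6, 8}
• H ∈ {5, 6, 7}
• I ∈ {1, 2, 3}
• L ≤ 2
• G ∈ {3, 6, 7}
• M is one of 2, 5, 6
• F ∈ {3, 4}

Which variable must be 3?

I

The 8 variables together cover exactly {1, 2, 3, 4, 5, 6, 7, 8} — 8 values for 8 variables — and 4 appears only in F's list, so F = 4.
The 7 still-open variables draw from only 7 values {1, 2, 3, 5, 6, 7, 8}, so each is used; only J can be 8, hence J = 8.
The 2 variables K and L are confined to {1, 2}, which locks those values in; drop them from I, M.
So 3 goes to I.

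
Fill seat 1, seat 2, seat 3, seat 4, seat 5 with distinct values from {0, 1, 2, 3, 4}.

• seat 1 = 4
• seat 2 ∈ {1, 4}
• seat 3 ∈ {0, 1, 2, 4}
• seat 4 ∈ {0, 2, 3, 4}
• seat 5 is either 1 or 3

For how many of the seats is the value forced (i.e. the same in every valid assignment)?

3

seat 1 has just one choice, so seat 1 = 4. Eliminate 4 elsewhere: seat 2, seat 3, seat 4.
seat 2 has just one choice, so seat 2 = 1. Strike 1 from seat 3, seat 5.
seat 5 must be 3 (only option left). So seat 4 can't be 3.
Determined: seat 1=4, seat 2=1, seat 5=3. The other seats each still have more than one consistent value. That makes 3.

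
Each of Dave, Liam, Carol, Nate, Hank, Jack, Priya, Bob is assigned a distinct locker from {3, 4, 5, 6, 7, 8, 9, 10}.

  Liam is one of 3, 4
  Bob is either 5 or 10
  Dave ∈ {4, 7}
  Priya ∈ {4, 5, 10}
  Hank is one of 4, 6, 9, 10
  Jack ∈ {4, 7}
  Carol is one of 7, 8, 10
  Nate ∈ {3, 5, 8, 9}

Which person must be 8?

Carol

The 8 variables draw from only 8 values {3, 4, 5, 6, 7, 8, 9, 10}, so each is used; only Hank can be 6, hence Hank = 6.
The 7 still-open variables together cover exactly {3, 4, 5, 7, 8, 9, 10} — 7 values for 7 variables — and 9 appears only in Nate's list, so Nate = 9.
The 6 still-open variables together cover exactly {3, 4, 5, 7, 8, 10} — 6 values for 6 variables — and 3 appears only in Liam's list, so Liam = 3.
The 5 still-open variables together cover exactly {4, 5, 7, 8, 10} — 5 values for 5 variables — and 8 appears only in Carol's list, so Carol = 8.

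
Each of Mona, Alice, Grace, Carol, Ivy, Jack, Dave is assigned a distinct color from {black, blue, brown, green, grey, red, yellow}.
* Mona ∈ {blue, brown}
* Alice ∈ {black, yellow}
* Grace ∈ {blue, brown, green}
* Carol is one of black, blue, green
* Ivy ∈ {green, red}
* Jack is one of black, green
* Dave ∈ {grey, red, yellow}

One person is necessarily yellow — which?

Alice

Among the 7 variables, grey fits only Dave (and all 7 values in {black, blue, brown, green, grey, red, yellow} must be used), so Dave = grey.
The 6 still-open variables together cover exactly {black, blue, brown, green, red, yellow} — 6 values for 6 variables — and red appears only in Ivy's list, so Ivy = red.
Among the 5 still-open variables, yellow fits only Alice (and all 5 values in {black, blue, brown, green, yellow} must be used), so Alice = yellow.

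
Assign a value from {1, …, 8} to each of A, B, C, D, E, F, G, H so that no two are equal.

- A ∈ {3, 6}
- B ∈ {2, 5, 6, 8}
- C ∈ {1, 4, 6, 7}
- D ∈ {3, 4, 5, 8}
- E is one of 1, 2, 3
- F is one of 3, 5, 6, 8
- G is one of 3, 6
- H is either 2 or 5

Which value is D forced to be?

Among the 8 variables, 7 fits only C (and all 8 values in {1, 2, 3, 4, 5, 6, 7, 8} must be used), so C = 7.
The 7 still-open variables draw from only 7 values {1, 2, 3, 4, 5, 6, 8}, so each is used; only E can be 1, hence E = 1.
Among the 6 still-open variables, 4 fits only D (and all 6 values in {2, 3, 4, 5, 6, 8} must be used), so D = 4.

4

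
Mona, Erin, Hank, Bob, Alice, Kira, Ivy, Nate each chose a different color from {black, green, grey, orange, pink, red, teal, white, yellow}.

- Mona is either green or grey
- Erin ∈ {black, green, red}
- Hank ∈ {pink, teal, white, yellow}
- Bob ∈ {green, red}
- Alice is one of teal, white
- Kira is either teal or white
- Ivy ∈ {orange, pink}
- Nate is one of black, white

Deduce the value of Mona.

grey

The 2 variables Alice and Kira are confined to {teal, white}, which locks those values in; drop them from Hank, Nate.
Nate has just one choice, so Nate = black. Remove black from Erin.
The 2 variables Erin and Bob are confined to {green, red}, which locks those values in; drop them from Mona.
So Mona = grey.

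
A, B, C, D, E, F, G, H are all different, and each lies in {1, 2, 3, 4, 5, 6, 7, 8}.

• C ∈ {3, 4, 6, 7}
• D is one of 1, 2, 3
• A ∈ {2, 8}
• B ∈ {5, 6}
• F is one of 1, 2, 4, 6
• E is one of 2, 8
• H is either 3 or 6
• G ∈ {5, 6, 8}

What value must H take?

3

The 8 variables together cover exactly {1, 2, 3, 4, 5, 6, 7, 8} — 8 values for 8 variables — and 7 appears only in C's list, so C = 7.
Among the 7 still-open variables, 4 fits only F (and all 7 values in {1, 2, 3, 4, 5, 6, 8} must be used), so F = 4.
The 6 still-open variables together cover exactly {1, 2, 3, 5, 6, 8} — 6 values for 6 variables — and 1 appears only in D's list, so D = 1.
Among the 5 still-open variables, 3 fits only H (and all 5 values in {2, 3, 5, 6, 8} must be used), so H = 3.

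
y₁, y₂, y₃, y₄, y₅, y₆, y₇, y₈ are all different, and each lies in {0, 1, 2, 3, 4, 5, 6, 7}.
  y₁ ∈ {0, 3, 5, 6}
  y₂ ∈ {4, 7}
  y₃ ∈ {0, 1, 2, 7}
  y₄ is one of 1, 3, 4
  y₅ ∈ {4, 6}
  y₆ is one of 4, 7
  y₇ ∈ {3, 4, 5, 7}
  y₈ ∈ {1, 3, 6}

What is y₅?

6

The 8 variables together cover exactly {0, 1, 2, 3, 4, 5, 6, 7} — 8 values for 8 variables — and 2 appears only in y₃'s list, so y₃ = 2.
The 7 still-open variables draw from only 7 values {0, 1, 3, 4, 5, 6, 7}, so each is used; only y₁ can be 0, hence y₁ = 0.
The 6 still-open variables draw from only 6 values {1, 3, 4, 5, 6, 7}, so each is used; only y₇ can be 5, hence y₇ = 5.
The 2 variables y₂ and y₆ are confined to {4, 7}, which locks those values in; drop them from y₄, y₅.
So y₅ = 6.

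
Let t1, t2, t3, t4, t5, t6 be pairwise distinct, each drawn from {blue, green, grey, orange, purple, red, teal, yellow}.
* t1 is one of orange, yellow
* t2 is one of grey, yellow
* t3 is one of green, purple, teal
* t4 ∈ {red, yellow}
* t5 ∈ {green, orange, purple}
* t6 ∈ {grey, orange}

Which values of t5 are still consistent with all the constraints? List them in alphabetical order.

green, purple

The 3 variables t1, t2, t6 are confined to {grey, orange, yellow}, which locks those values in; drop them from t4, t5.
t4 must be red (only option left).
No further eliminations apply; t5 can still be any of green, purple.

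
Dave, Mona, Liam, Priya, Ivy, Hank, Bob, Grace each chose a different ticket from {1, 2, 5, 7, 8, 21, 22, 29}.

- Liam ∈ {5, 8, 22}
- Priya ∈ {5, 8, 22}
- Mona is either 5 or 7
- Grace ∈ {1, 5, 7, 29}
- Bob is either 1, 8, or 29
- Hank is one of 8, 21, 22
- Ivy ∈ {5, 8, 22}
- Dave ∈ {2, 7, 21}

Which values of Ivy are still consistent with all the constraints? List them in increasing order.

The 8 variables draw from only 8 values {1, 2, 5, 7, 8, 21, 22, 29}, so each is used; only Dave can be 2, hence Dave = 2.
Among the 7 still-open variables, 21 fits only Hank (and all 7 values in {1, 5, 7, 8, 21, 22, 29} must be used), so Hank = 21.
Liam, Priya, Ivy between them cover only {5, 8, 22} — a naked triple. Remove those values from Mona, Bob, Grace.
Mona must be 7 (only option left). Strike 7 from Grace.
No further eliminations apply; Ivy can still be any of 5, 8, 22.

5, 8, 22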